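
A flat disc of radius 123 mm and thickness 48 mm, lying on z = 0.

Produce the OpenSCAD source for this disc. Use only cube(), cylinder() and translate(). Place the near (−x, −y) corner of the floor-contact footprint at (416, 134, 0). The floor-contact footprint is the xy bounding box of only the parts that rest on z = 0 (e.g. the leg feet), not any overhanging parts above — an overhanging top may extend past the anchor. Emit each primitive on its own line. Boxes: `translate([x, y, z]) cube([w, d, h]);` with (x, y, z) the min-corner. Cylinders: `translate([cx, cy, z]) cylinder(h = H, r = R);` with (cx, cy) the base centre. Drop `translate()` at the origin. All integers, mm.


translate([539, 257, 0]) cylinder(h = 48, r = 123);


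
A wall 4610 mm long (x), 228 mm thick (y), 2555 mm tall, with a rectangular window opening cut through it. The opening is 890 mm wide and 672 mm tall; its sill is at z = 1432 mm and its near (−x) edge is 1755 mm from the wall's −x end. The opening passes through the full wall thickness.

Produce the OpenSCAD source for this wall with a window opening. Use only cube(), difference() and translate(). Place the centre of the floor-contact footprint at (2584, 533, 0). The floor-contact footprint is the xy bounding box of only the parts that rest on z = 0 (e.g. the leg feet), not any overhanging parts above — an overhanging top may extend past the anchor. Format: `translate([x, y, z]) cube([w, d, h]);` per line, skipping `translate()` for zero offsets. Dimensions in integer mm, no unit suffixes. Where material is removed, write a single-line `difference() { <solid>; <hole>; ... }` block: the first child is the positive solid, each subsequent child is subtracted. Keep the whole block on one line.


difference() { translate([279, 419, 0]) cube([4610, 228, 2555]); translate([2034, 419, 1432]) cube([890, 228, 672]); }


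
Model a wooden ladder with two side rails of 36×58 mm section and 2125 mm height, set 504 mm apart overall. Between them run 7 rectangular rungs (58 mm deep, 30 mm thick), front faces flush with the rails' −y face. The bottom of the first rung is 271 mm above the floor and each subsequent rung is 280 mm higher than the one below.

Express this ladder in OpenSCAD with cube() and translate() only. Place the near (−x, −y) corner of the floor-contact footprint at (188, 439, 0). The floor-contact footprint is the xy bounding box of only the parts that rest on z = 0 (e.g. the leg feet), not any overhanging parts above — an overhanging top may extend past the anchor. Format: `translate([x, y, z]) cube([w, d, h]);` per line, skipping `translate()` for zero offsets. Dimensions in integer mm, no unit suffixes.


translate([188, 439, 0]) cube([36, 58, 2125]);
translate([656, 439, 0]) cube([36, 58, 2125]);
translate([224, 439, 271]) cube([432, 58, 30]);
translate([224, 439, 551]) cube([432, 58, 30]);
translate([224, 439, 831]) cube([432, 58, 30]);
translate([224, 439, 1111]) cube([432, 58, 30]);
translate([224, 439, 1391]) cube([432, 58, 30]);
translate([224, 439, 1671]) cube([432, 58, 30]);
translate([224, 439, 1951]) cube([432, 58, 30]);


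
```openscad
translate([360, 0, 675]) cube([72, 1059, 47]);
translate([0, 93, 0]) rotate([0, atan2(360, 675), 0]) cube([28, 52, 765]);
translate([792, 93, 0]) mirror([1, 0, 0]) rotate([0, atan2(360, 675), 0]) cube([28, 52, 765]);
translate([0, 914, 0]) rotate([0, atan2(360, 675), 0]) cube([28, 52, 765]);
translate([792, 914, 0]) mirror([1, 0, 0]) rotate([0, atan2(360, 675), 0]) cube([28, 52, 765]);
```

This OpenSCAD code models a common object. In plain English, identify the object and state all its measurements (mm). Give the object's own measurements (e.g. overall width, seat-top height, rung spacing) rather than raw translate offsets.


A sawhorse. A 72×1059×47 mm beam (x, y, z) sits on two A-frame leg pairs. Each pair is two raked legs of 28×52 mm section (52 mm along y) splaying symmetrically in x. Each leg rises 675 mm vertically over 360 mm of horizontal reach and is 765 mm long along its own axis. Every leg's outer bottom edge rests on the floor and its outer top edge meets a bottom edge of the beam — the left legs (tilting toward +x) meet the beam's −x bottom edge, the right legs (their mirror images, tilting toward −x) meet its +x bottom edge — so the leg tops tuck under the beam, the beam's underside is 675 mm above the floor, and the feet are 792 mm apart outside-to-outside with the beam centred between them. The two leg pairs are set in 93 mm from either end of the beam.


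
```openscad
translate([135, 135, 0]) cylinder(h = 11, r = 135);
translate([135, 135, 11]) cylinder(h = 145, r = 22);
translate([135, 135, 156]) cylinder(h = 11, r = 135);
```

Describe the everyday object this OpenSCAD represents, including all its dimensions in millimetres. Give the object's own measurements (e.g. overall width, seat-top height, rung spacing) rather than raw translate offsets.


A spool: two coaxial disc flanges of radius 135 mm and thickness 11 mm, joined by a core cylinder of radius 22 mm and height 145 mm. The lower flange rests on z = 0 and the three cylinders share a vertical axis.


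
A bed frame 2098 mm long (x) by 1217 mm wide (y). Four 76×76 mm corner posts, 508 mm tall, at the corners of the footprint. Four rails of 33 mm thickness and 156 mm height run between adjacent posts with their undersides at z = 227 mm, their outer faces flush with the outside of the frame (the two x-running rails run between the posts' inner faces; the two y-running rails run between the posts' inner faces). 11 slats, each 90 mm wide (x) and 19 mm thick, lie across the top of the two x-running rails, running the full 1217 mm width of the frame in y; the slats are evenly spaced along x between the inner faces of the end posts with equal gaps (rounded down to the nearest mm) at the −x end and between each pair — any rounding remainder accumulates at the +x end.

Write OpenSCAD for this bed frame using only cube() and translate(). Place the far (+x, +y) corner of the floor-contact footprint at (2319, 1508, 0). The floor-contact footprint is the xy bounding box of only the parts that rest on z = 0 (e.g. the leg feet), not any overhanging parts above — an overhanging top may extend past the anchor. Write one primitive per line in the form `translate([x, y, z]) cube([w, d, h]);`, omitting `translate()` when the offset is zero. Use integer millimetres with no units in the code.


translate([221, 291, 0]) cube([76, 76, 508]);
translate([221, 1432, 0]) cube([76, 76, 508]);
translate([2243, 291, 0]) cube([76, 76, 508]);
translate([2243, 1432, 0]) cube([76, 76, 508]);
translate([297, 291, 227]) cube([1946, 33, 156]);
translate([297, 1475, 227]) cube([1946, 33, 156]);
translate([221, 367, 227]) cube([33, 1065, 156]);
translate([2286, 367, 227]) cube([33, 1065, 156]);
translate([376, 291, 383]) cube([90, 1217, 19]);
translate([545, 291, 383]) cube([90, 1217, 19]);
translate([714, 291, 383]) cube([90, 1217, 19]);
translate([883, 291, 383]) cube([90, 1217, 19]);
translate([1052, 291, 383]) cube([90, 1217, 19]);
translate([1221, 291, 383]) cube([90, 1217, 19]);
translate([1390, 291, 383]) cube([90, 1217, 19]);
translate([1559, 291, 383]) cube([90, 1217, 19]);
translate([1728, 291, 383]) cube([90, 1217, 19]);
translate([1897, 291, 383]) cube([90, 1217, 19]);
translate([2066, 291, 383]) cube([90, 1217, 19]);


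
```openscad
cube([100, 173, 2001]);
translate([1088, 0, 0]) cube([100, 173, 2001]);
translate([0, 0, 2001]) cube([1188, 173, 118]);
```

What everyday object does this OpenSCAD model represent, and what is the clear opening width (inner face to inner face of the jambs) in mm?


A door frame. The clear opening width is 988 mm.

Two 2001 mm tall posts with a header on top — a door frame. The left jamb is 100 mm wide at x = 0; the right jamb starts at x = 1088. The clear opening is 1088 − 100 = 988 mm.


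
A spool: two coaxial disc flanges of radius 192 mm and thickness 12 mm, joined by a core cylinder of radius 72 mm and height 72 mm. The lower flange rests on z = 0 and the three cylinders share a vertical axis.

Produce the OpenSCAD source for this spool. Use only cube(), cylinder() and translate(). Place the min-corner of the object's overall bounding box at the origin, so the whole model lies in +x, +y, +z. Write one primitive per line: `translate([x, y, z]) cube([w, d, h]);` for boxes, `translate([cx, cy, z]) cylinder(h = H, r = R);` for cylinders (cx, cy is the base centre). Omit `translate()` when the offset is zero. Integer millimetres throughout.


translate([192, 192, 0]) cylinder(h = 12, r = 192);
translate([192, 192, 12]) cylinder(h = 72, r = 72);
translate([192, 192, 84]) cylinder(h = 12, r = 192);


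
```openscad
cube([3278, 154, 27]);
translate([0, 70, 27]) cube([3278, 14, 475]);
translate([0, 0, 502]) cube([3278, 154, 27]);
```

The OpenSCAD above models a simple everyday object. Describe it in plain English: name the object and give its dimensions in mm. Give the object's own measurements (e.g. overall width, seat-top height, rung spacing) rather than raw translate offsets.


An I-beam lying along x, 3278 mm long. Overall section height 529 mm. Two flanges 154 mm wide (y) and 27 mm thick, one on the floor and one at the top; a web 14 mm thick runs between them, centred on the flange width.


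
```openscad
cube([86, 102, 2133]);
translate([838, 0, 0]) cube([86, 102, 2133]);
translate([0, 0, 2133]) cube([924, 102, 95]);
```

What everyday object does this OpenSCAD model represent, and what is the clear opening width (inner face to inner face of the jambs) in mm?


A door frame. The clear opening width is 752 mm.

Two 2133 mm tall posts with a header on top — a door frame. The left jamb is 86 mm wide at x = 0; the right jamb starts at x = 838. The clear opening is 838 − 86 = 752 mm.


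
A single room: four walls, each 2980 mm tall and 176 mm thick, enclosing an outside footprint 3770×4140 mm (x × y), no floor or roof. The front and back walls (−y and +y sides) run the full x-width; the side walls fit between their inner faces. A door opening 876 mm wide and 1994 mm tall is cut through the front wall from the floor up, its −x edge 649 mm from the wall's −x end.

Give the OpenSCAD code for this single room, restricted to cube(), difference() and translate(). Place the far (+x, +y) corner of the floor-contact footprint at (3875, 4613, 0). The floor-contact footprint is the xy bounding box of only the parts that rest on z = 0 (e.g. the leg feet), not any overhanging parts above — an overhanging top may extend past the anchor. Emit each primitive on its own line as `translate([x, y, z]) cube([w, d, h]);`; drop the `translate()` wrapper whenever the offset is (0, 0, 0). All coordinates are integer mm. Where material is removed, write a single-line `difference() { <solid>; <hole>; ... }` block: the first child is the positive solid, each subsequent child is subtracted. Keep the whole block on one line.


difference() { translate([105, 473, 0]) cube([3770, 176, 2980]); translate([754, 473, 0]) cube([876, 176, 1994]); }
translate([105, 4437, 0]) cube([3770, 176, 2980]);
translate([105, 649, 0]) cube([176, 3788, 2980]);
translate([3699, 649, 0]) cube([176, 3788, 2980]);


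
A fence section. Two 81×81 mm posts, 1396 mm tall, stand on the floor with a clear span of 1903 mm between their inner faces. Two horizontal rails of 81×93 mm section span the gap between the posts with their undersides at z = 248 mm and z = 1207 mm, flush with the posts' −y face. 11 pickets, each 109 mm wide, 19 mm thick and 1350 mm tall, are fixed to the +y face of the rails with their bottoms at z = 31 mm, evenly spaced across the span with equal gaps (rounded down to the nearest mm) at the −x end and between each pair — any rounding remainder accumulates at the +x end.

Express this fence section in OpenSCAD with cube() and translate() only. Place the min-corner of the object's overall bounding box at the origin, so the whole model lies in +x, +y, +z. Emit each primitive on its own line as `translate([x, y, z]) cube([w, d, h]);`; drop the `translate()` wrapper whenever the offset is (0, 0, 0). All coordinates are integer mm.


cube([81, 81, 1396]);
translate([1984, 0, 0]) cube([81, 81, 1396]);
translate([81, 0, 248]) cube([1903, 81, 93]);
translate([81, 0, 1207]) cube([1903, 81, 93]);
translate([139, 81, 31]) cube([109, 19, 1350]);
translate([306, 81, 31]) cube([109, 19, 1350]);
translate([473, 81, 31]) cube([109, 19, 1350]);
translate([640, 81, 31]) cube([109, 19, 1350]);
translate([807, 81, 31]) cube([109, 19, 1350]);
translate([974, 81, 31]) cube([109, 19, 1350]);
translate([1141, 81, 31]) cube([109, 19, 1350]);
translate([1308, 81, 31]) cube([109, 19, 1350]);
translate([1475, 81, 31]) cube([109, 19, 1350]);
translate([1642, 81, 31]) cube([109, 19, 1350]);
translate([1809, 81, 31]) cube([109, 19, 1350]);


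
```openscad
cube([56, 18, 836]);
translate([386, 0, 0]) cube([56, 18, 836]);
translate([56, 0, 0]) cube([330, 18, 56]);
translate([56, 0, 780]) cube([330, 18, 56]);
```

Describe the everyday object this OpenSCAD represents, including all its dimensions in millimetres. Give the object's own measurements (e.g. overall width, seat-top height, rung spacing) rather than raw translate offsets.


A rectangular picture frame lying in the x–z plane (depth along y). The opening is 330 mm wide (x) by 724 mm tall (z), surrounded by a border 56 mm wide on all four sides. The frame is 18 mm deep and is made of two full-height vertical stiles with two horizontal rails fitted between them.


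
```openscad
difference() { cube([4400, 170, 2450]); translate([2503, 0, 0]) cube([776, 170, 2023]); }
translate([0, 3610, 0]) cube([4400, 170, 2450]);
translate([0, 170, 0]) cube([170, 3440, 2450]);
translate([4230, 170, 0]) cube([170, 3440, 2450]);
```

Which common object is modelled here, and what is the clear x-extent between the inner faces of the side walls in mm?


A single room. The interior width is 4060 mm.

Four walls enclosing a rectangle with a door in the front wall — a room. Outside width 4400 minus two 170 mm walls gives 4060 mm.


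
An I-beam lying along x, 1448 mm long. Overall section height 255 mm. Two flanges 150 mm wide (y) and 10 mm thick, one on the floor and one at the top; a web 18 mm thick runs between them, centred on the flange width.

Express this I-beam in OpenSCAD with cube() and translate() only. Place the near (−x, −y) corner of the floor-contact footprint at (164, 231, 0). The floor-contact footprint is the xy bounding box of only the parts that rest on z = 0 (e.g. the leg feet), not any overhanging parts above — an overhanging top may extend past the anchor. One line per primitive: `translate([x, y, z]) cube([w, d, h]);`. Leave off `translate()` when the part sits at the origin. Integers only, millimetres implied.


translate([164, 231, 0]) cube([1448, 150, 10]);
translate([164, 297, 10]) cube([1448, 18, 235]);
translate([164, 231, 245]) cube([1448, 150, 10]);


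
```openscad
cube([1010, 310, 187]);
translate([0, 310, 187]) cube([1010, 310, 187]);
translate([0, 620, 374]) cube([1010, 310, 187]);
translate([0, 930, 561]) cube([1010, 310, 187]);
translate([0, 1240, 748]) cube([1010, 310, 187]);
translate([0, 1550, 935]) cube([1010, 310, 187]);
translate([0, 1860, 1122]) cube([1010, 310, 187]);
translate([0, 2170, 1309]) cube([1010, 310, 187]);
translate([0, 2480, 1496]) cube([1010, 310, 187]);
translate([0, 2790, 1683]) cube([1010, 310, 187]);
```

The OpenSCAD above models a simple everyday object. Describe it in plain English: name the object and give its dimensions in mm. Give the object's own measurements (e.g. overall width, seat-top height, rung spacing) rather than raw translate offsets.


A straight staircase of 10 solid steps. Each step is 1010 mm wide (x), 310 mm deep (y, the going) and 187 mm tall (the rise). The first step rests on the floor; each subsequent step sits one going further in +y and one rise higher in +z, directly behind and above the previous step with no overlap.


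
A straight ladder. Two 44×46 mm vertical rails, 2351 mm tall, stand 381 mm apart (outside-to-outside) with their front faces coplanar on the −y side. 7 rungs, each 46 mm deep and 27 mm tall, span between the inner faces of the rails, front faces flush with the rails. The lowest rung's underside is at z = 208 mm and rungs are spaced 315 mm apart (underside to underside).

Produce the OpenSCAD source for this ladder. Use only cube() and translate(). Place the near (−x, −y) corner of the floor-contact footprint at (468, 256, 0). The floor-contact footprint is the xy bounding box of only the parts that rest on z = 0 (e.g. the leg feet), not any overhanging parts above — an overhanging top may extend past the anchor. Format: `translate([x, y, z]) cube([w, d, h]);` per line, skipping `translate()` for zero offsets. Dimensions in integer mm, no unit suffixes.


translate([468, 256, 0]) cube([44, 46, 2351]);
translate([805, 256, 0]) cube([44, 46, 2351]);
translate([512, 256, 208]) cube([293, 46, 27]);
translate([512, 256, 523]) cube([293, 46, 27]);
translate([512, 256, 838]) cube([293, 46, 27]);
translate([512, 256, 1153]) cube([293, 46, 27]);
translate([512, 256, 1468]) cube([293, 46, 27]);
translate([512, 256, 1783]) cube([293, 46, 27]);
translate([512, 256, 2098]) cube([293, 46, 27]);


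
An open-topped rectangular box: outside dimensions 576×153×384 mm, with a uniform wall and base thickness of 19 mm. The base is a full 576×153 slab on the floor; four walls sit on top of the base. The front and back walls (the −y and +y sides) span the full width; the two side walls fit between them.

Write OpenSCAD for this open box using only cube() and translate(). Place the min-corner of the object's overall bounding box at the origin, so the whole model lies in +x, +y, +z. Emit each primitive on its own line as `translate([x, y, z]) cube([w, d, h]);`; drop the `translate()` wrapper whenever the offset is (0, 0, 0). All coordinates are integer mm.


cube([576, 153, 19]);
translate([0, 0, 19]) cube([576, 19, 365]);
translate([0, 134, 19]) cube([576, 19, 365]);
translate([0, 19, 19]) cube([19, 115, 365]);
translate([557, 19, 19]) cube([19, 115, 365]);


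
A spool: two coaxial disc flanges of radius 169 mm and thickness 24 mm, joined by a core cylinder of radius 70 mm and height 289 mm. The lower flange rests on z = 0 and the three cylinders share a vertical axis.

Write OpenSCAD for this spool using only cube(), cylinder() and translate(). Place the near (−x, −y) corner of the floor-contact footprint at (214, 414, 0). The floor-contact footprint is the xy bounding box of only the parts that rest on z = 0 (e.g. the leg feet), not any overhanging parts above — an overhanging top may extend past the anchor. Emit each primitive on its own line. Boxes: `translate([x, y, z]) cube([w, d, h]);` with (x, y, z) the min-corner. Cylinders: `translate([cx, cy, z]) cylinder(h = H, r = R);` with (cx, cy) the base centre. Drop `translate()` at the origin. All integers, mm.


translate([383, 583, 0]) cylinder(h = 24, r = 169);
translate([383, 583, 24]) cylinder(h = 289, r = 70);
translate([383, 583, 313]) cylinder(h = 24, r = 169);


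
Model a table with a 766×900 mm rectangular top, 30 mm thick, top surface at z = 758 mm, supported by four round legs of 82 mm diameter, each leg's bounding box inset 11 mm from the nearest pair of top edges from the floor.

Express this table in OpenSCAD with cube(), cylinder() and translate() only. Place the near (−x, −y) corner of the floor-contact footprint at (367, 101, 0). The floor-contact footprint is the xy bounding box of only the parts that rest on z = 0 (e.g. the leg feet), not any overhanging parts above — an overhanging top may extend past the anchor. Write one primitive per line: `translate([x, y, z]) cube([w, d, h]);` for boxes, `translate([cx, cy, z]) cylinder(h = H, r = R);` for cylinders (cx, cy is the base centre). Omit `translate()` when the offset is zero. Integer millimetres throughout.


// leg_h = 758 - 30 = 728
translate([356, 90, 728]) cube([766, 900, 30]);
translate([408, 142, 0]) cylinder(h = 728, r = 41);
translate([1070, 142, 0]) cylinder(h = 728, r = 41);
translate([408, 938, 0]) cylinder(h = 728, r = 41);
translate([1070, 938, 0]) cylinder(h = 728, r = 41);


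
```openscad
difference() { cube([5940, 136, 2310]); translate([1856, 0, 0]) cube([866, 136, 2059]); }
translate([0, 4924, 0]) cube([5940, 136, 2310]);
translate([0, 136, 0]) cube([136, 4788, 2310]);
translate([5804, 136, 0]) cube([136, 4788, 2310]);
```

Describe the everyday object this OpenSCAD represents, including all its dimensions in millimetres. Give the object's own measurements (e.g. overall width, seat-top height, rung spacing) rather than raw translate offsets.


A single room: four walls, each 2310 mm tall and 136 mm thick, enclosing an outside footprint 5940×5060 mm (x × y), no floor or roof. The front and back walls (−y and +y sides) run the full x-width; the side walls fit between their inner faces. A door opening 866 mm wide and 2059 mm tall is cut through the front wall from the floor up, its −x edge 1856 mm from the wall's −x end.


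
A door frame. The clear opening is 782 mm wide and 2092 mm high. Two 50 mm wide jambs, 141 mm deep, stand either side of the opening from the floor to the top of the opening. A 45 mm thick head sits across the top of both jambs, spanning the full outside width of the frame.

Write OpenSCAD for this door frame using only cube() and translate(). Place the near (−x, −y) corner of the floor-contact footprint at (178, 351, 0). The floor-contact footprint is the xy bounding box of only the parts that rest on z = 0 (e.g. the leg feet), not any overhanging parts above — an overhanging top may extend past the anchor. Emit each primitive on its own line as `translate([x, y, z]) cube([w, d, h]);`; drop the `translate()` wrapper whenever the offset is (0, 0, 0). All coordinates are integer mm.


translate([178, 351, 0]) cube([50, 141, 2092]);
translate([1010, 351, 0]) cube([50, 141, 2092]);
translate([178, 351, 2092]) cube([882, 141, 45]);


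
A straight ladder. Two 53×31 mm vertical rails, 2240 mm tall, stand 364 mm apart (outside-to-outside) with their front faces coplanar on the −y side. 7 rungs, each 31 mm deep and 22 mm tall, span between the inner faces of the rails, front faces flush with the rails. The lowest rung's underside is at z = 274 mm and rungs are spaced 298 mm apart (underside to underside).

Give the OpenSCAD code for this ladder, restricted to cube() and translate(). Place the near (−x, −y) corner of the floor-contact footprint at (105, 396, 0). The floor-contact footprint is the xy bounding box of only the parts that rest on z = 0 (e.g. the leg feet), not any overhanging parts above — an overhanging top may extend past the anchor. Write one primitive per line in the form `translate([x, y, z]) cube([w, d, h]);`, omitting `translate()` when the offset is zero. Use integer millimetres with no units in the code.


// rung span = 364 - 2*53 = 258
// rung[k] z = 274 + k*298
translate([105, 396, 0]) cube([53, 31, 2240]);
translate([416, 396, 0]) cube([53, 31, 2240]);
translate([158, 396, 274]) cube([258, 31, 22]);
translate([158, 396, 572]) cube([258, 31, 22]);
translate([158, 396, 870]) cube([258, 31, 22]);
translate([158, 396, 1168]) cube([258, 31, 22]);
translate([158, 396, 1466]) cube([258, 31, 22]);
translate([158, 396, 1764]) cube([258, 31, 22]);
translate([158, 396, 2062]) cube([258, 31, 22]);


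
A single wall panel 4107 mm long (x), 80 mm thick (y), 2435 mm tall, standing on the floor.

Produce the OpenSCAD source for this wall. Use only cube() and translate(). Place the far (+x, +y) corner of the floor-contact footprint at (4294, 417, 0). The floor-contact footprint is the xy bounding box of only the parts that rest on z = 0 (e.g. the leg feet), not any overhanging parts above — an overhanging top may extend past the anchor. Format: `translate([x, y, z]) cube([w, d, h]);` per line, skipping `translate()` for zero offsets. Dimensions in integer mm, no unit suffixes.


translate([187, 337, 0]) cube([4107, 80, 2435]);


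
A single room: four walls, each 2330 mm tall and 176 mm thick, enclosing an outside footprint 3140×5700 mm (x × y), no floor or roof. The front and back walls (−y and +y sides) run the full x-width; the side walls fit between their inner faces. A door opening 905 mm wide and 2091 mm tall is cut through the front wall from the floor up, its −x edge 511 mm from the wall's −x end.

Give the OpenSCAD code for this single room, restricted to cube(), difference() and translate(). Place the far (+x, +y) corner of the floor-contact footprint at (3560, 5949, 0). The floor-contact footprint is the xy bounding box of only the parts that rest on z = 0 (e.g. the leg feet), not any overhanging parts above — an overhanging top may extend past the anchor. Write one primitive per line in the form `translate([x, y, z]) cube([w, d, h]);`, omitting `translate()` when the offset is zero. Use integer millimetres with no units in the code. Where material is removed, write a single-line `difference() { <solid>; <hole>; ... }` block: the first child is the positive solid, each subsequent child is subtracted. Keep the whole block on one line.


difference() { translate([420, 249, 0]) cube([3140, 176, 2330]); translate([931, 249, 0]) cube([905, 176, 2091]); }
translate([420, 5773, 0]) cube([3140, 176, 2330]);
translate([420, 425, 0]) cube([176, 5348, 2330]);
translate([3384, 425, 0]) cube([176, 5348, 2330]);


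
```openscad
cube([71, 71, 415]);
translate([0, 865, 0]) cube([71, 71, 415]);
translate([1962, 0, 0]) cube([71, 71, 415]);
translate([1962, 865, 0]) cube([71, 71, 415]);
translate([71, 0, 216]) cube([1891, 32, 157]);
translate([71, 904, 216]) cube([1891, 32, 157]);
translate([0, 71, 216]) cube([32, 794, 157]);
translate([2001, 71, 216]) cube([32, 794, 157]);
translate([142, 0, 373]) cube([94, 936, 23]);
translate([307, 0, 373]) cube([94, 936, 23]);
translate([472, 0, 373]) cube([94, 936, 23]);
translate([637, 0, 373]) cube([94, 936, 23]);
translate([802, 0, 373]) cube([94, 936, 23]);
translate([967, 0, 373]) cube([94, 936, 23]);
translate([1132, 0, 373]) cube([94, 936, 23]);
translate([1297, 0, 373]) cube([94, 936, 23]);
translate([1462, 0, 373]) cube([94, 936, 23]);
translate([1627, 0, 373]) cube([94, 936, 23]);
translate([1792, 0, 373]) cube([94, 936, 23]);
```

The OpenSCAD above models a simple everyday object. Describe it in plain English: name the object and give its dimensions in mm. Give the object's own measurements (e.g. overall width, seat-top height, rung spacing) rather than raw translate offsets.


A bed frame 2033 mm long (x) by 936 mm wide (y). Four 71×71 mm corner posts, 415 mm tall, at the corners of the footprint. Four rails of 32 mm thickness and 157 mm height run between adjacent posts with their undersides at z = 216 mm, their outer faces flush with the outside of the frame (the two x-running rails run between the posts' inner faces; the two y-running rails run between the posts' inner faces). 11 slats, each 94 mm wide (x) and 23 mm thick, lie across the top of the two x-running rails, running the full 936 mm width of the frame in y; along x they sit between the end posts with a 71 mm gap after the −x posts and between neighbouring slats, leaving 76 mm before the +x posts.


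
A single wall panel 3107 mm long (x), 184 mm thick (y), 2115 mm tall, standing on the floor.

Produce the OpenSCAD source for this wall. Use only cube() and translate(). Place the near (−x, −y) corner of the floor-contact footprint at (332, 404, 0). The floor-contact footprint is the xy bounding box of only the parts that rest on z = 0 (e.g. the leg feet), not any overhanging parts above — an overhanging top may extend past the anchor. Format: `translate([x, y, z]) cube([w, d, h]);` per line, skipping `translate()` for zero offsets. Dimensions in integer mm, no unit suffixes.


translate([332, 404, 0]) cube([3107, 184, 2115]);


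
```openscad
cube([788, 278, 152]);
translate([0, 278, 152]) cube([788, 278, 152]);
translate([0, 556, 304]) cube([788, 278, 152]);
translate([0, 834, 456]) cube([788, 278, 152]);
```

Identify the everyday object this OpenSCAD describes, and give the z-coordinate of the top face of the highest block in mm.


A staircase. The total rise is 608 mm.

4 identical blocks, each offset up and back from the previous — a staircase. Each step is 152 mm tall and there are 4 of them, so the total rise is 4 × 152 = 608 mm.


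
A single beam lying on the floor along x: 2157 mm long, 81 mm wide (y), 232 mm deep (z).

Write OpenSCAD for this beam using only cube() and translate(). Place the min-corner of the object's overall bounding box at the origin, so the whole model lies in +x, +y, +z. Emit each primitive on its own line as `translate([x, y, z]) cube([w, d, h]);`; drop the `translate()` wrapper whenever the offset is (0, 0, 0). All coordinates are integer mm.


cube([2157, 81, 232]);


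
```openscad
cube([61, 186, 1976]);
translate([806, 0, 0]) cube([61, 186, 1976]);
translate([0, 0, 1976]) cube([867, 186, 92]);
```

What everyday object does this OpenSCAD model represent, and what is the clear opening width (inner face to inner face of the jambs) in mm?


A door frame. The clear opening width is 745 mm.

Two 1976 mm tall posts with a header on top — a door frame. The left jamb is 61 mm wide at x = 0; the right jamb starts at x = 806. The clear opening is 806 − 61 = 745 mm.


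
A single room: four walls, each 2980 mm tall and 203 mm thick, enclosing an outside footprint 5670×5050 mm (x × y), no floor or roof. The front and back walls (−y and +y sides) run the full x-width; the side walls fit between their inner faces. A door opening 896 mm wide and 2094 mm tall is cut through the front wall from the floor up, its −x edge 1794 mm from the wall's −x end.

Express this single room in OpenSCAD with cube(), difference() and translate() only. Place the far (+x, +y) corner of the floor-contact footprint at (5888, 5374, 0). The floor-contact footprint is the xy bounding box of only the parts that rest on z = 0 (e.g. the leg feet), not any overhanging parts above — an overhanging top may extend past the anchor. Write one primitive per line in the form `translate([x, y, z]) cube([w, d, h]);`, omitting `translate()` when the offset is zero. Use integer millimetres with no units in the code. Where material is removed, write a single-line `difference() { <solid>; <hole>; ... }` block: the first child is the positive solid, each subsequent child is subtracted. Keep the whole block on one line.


difference() { translate([218, 324, 0]) cube([5670, 203, 2980]); translate([2012, 324, 0]) cube([896, 203, 2094]); }
translate([218, 5171, 0]) cube([5670, 203, 2980]);
translate([218, 527, 0]) cube([203, 4644, 2980]);
translate([5685, 527, 0]) cube([203, 4644, 2980]);


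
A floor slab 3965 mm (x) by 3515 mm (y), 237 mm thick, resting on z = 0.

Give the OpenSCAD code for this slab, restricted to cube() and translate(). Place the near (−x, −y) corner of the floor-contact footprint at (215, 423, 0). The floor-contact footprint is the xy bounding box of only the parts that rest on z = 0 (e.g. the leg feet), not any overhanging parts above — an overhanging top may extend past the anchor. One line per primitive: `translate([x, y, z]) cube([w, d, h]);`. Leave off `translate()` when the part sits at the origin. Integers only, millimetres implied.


translate([215, 423, 0]) cube([3965, 3515, 237]);


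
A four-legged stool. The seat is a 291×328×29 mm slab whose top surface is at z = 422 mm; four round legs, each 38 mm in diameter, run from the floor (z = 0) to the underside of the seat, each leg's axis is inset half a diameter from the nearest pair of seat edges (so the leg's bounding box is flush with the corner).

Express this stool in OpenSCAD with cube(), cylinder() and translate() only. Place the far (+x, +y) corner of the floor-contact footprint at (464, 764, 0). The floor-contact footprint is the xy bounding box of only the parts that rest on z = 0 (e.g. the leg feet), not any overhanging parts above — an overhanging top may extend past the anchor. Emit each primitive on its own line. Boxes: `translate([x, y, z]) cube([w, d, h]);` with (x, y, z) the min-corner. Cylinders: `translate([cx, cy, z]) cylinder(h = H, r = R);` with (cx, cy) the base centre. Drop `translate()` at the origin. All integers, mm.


translate([173, 436, 393]) cube([291, 328, 29]);
translate([192, 455, 0]) cylinder(h = 393, r = 19);
translate([445, 455, 0]) cylinder(h = 393, r = 19);
translate([192, 745, 0]) cylinder(h = 393, r = 19);
translate([445, 745, 0]) cylinder(h = 393, r = 19);


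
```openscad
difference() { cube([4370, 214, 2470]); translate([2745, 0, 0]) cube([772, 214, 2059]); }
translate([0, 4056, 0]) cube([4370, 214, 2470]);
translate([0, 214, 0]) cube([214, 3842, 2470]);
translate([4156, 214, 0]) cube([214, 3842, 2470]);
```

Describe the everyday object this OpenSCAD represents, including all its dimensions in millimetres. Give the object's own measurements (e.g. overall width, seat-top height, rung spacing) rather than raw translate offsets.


A single room: four walls, each 2470 mm tall and 214 mm thick, enclosing an outside footprint 4370×4270 mm (x × y), no floor or roof. The front and back walls (−y and +y sides) run the full x-width; the side walls fit between their inner faces. A door opening 772 mm wide and 2059 mm tall is cut through the front wall from the floor up, its −x edge 2745 mm from the wall's −x end.


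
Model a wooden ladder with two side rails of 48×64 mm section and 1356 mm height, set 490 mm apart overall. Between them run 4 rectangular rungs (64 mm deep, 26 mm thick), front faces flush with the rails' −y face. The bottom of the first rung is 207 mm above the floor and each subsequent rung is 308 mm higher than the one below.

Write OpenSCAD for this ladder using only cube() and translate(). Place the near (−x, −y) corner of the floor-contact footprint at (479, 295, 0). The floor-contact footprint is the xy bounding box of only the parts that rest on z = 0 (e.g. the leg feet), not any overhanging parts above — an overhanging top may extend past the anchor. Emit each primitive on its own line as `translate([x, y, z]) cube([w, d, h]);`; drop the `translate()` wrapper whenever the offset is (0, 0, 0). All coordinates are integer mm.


translate([479, 295, 0]) cube([48, 64, 1356]);
translate([921, 295, 0]) cube([48, 64, 1356]);
translate([527, 295, 207]) cube([394, 64, 26]);
translate([527, 295, 515]) cube([394, 64, 26]);
translate([527, 295, 823]) cube([394, 64, 26]);
translate([527, 295, 1131]) cube([394, 64, 26]);


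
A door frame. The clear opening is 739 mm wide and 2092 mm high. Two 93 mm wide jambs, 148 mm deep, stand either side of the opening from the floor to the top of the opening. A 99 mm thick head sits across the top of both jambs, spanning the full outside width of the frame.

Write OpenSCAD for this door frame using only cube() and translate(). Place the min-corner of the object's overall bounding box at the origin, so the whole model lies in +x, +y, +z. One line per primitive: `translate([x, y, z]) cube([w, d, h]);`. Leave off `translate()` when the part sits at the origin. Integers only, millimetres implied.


cube([93, 148, 2092]);
translate([832, 0, 0]) cube([93, 148, 2092]);
translate([0, 0, 2092]) cube([925, 148, 99]);


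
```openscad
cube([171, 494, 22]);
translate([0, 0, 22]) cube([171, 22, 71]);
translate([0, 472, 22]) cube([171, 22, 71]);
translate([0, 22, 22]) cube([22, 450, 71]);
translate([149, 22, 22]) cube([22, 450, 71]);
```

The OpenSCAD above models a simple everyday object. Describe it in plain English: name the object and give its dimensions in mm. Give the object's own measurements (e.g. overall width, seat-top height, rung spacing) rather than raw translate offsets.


An open-topped rectangular box: outside dimensions 171×494×93 mm, with a uniform wall and base thickness of 22 mm. The base is a full 171×494 slab on the floor; four walls sit on top of the base. The front and back walls (the −y and +y sides) span the full width; the two side walls fit between them.


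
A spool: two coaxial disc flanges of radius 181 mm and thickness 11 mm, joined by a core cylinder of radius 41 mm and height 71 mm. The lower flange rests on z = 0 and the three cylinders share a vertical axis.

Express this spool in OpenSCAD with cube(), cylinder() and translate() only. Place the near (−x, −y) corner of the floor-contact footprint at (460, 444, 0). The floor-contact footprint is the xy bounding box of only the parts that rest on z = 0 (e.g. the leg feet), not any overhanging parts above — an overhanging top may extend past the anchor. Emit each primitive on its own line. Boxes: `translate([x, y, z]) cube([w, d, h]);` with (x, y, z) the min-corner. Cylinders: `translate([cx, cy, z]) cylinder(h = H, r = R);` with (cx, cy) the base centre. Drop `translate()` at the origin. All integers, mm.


translate([641, 625, 0]) cylinder(h = 11, r = 181);
translate([641, 625, 11]) cylinder(h = 71, r = 41);
translate([641, 625, 82]) cylinder(h = 11, r = 181);


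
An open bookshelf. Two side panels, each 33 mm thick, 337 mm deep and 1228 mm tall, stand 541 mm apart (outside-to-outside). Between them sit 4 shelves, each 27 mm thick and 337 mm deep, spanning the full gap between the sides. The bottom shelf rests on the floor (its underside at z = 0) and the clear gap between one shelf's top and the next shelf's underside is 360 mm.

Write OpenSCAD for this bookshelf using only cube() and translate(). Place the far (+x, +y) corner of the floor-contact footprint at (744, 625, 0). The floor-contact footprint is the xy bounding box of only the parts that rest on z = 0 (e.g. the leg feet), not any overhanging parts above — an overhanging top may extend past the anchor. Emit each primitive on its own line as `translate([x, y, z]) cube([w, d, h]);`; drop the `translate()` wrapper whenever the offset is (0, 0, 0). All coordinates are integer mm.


translate([203, 288, 0]) cube([33, 337, 1228]);
translate([711, 288, 0]) cube([33, 337, 1228]);
translate([236, 288, 0]) cube([475, 337, 27]);
translate([236, 288, 387]) cube([475, 337, 27]);
translate([236, 288, 774]) cube([475, 337, 27]);
translate([236, 288, 1161]) cube([475, 337, 27]);


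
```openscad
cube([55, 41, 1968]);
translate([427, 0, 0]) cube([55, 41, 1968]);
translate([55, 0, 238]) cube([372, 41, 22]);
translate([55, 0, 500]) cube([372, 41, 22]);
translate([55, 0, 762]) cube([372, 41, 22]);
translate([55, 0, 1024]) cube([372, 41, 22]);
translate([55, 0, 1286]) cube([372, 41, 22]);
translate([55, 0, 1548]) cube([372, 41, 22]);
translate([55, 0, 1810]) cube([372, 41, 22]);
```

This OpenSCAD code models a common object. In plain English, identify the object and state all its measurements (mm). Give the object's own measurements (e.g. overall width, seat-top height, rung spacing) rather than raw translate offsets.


A straight ladder. Two 55×41 mm vertical rails, 1968 mm tall, stand 482 mm apart (outside-to-outside) with their front faces coplanar on the −y side. 7 rungs, each 41 mm deep and 22 mm tall, span between the inner faces of the rails, front faces flush with the rails. The lowest rung's underside is at z = 238 mm and rungs are spaced 262 mm apart (underside to underside).


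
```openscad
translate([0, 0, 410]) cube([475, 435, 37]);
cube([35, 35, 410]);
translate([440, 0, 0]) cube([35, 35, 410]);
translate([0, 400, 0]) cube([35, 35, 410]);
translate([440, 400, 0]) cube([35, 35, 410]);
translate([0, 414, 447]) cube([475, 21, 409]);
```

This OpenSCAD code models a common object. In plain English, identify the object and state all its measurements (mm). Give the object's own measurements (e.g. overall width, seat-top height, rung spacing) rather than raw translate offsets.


A chair. The seat is a 475×435×37 mm slab with its top at z = 447 mm, on four 35×35 mm corner legs (flush with the seat edges, standing on z = 0). A flat backrest 21 mm thick, 409 mm tall, spans the full seat width and rises from the seat top along its +y edge, rear face flush with the rear of the seat.
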